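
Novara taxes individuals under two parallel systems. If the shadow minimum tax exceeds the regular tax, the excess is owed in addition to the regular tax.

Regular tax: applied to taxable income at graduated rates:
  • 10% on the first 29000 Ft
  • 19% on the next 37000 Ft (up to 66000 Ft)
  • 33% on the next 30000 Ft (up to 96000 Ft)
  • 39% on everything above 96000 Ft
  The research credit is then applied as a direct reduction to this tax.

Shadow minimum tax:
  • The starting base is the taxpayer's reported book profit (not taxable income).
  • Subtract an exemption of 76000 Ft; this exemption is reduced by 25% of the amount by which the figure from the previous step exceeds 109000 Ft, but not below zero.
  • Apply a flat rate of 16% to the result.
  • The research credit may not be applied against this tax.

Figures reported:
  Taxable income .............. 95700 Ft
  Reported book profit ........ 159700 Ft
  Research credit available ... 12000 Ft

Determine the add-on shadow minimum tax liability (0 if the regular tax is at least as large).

Shadow minimum tax:
  Base (reported book profit): 159700 Ft
  Exemption: 76000 Ft − 25% × (159700 Ft − 109000 Ft) = 76000 Ft − 12675 Ft = 63325 Ft
  Base: 159700 Ft − 63325 Ft = 96375 Ft
  96375 Ft × 16% = 15420 Ft

Regular tax:
  29000 Ft × 10% = 2900 Ft
  37000 Ft × 19% = 7030 Ft
  29700 Ft × 33% = 9801 Ft
  → 19731 Ft
  Less research credit 12000 Ft → 7731 Ft

Excess of shadow minimum tax over regular tax: 15420 Ft − 7731 Ft = 7689 Ft.

7689 Ft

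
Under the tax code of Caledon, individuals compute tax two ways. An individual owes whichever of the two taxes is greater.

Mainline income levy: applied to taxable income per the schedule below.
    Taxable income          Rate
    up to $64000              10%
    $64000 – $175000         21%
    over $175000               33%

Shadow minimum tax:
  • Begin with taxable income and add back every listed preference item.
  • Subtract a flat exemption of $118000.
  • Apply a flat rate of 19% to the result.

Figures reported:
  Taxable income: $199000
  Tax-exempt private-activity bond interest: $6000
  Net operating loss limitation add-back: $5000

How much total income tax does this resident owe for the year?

$37630

Mainline income levy:
  $64000 × 10% = $6400
  $111000 × 21% = $23310
  $24000 × 33% = $7920
  → $37630

Shadow minimum tax:
  Adjusted income: $199000 + $6000 + $5000 = $210000
  Less exemption $118000 → base $92000
  $92000 × 19% = $17480

$37630 > $17480, so the mainline income levy governs.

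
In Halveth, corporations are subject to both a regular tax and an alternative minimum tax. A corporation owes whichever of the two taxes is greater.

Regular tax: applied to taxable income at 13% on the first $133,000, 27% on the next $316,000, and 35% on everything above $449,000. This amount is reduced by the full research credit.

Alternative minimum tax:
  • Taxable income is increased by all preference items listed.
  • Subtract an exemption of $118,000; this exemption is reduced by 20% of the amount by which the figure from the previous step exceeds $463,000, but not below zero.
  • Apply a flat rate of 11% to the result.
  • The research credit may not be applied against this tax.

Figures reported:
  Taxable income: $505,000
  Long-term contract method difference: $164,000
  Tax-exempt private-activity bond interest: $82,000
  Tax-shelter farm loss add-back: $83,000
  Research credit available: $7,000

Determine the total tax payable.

Regular tax:
  $133,000 × 13% = $17,290
  $316,000 × 27% = $85,320
  $56,000 × 35% = $19,600
  → $122,210
  Less research credit $7,000 → $115,210

Alternative minimum tax:
  Adjusted income: $505,000 + $164,000 + $82,000 + $83,000 = $834,000
  Exemption: $118,000 − 20% × ($834,000 − $463,000) = $118,000 − $74,200 = $43,800
  Base: $834,000 − $43,800 = $790,200
  $790,200 × 11% = $86,922

$115,210 > $86,922, so the regular tax governs.

$115,210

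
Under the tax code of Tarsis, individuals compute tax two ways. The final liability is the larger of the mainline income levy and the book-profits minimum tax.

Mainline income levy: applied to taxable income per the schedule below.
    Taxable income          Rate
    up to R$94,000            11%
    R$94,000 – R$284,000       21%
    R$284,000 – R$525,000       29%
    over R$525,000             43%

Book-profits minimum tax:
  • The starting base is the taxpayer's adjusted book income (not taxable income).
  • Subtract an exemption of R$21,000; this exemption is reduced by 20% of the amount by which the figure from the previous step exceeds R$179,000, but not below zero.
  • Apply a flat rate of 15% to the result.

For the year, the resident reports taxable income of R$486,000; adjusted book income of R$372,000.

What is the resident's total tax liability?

Book-profits minimum tax:
  Base (adjusted book income): R$372,000
  Exemption: 20% × (R$372,000 − R$179,000) = R$38,600 ≥ R$21,000, so the exemption is fully phased out
  Base: R$372,000 − R$0 = R$372,000
  R$372,000 × 15% = R$55,800

Mainline income levy:
  R$94,000 × 11% = R$10,340
  R$190,000 × 21% = R$39,900
  R$202,000 × 29% = R$58,580
  → R$108,820

R$108,820 > R$55,800, so the mainline income levy governs.

R$108,820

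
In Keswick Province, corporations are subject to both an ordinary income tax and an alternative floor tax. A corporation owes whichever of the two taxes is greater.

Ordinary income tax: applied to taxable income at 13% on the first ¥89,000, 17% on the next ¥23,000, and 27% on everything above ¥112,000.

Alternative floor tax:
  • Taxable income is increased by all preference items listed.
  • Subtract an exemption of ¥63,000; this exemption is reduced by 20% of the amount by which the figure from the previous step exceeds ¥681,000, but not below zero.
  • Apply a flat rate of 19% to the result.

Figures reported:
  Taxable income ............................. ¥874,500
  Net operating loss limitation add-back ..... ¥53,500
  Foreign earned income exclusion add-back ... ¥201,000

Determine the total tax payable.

¥221,355

Ordinary income tax:
  ¥89,000 × 13% = ¥11,570
  ¥23,000 × 17% = ¥3,910
  ¥762,500 × 27% = ¥205,875
  → ¥221,355

Alternative floor tax:
  Adjusted income: ¥874,500 + ¥53,500 + ¥201,000 = ¥1,129,000
  Exemption: 20% × (¥1,129,000 − ¥681,000) = ¥89,600 ≥ ¥63,000, so the exemption is fully phased out
  Base: ¥1,129,000 − ¥0 = ¥1,129,000
  ¥1,129,000 × 19% = ¥214,510

¥221,355 > ¥214,510, so the ordinary income tax governs.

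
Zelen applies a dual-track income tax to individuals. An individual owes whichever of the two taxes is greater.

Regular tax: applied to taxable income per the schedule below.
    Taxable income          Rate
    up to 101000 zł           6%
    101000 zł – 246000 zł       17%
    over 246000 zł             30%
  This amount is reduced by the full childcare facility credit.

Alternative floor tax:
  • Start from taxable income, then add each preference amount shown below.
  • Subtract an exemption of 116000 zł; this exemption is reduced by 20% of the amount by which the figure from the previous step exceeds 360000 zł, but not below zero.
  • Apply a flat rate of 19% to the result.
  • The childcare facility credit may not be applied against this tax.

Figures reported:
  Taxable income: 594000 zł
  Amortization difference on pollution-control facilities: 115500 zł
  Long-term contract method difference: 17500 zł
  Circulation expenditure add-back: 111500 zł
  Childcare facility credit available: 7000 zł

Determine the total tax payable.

155458 zł

Regular tax:
  101000 zł × 6% = 6060 zł
  145000 zł × 17% = 24650 zł
  348000 zł × 30% = 104400 zł
  → 135110 zł
  Less childcare facility credit 7000 zł → 128110 zł

Alternative floor tax:
  Adjusted income: 594000 zł + 115500 zł + 17500 zł + 111500 zł = 838500 zł
  Exemption: 116000 zł − 20% × (838500 zł − 360000 zł) = 116000 zł − 95700 zł = 20300 zł
  Base: 838500 zł − 20300 zł = 818200 zł
  818200 zł × 19% = 155458 zł

155458 zł > 128110 zł, so the alternative floor tax is the binding amount.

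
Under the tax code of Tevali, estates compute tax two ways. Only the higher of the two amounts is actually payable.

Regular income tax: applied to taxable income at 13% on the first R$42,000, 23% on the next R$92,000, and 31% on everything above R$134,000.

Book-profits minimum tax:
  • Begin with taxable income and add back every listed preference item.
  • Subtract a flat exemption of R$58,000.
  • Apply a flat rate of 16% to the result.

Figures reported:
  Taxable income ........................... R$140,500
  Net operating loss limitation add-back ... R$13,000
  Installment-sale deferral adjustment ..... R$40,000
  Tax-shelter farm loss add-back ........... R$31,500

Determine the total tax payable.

R$28,635

Book-profits minimum tax:
  Adjusted income: R$140,500 + R$13,000 + R$40,000 + R$31,500 = R$225,000
  Less exemption R$58,000 → base R$167,000
  R$167,000 × 16% = R$26,720

Regular income tax:
  R$42,000 × 13% = R$5,460
  R$92,000 × 23% = R$21,160
  R$6,500 × 31% = R$2,015
  → R$28,635

R$28,635 > R$26,720, so the regular income tax governs.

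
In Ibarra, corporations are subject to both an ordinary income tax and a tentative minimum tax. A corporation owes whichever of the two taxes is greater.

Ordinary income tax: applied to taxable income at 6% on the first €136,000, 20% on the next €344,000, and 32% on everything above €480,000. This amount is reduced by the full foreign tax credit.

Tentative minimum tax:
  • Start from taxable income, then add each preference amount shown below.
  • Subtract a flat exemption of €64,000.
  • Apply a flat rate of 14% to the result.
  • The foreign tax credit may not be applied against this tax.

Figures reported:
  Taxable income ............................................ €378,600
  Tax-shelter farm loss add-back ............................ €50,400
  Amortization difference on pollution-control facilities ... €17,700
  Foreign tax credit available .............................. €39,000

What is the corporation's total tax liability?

€53,578

Ordinary income tax:
  €136,000 × 6% = €8,160
  €242,600 × 20% = €48,520
  → €56,680
  Less foreign tax credit €39,000 → €17,680

Tentative minimum tax:
  Adjusted income: €378,600 + €50,400 + €17,700 = €446,700
  Less exemption €64,000 → base €382,700
  €382,700 × 14% = €53,578

€53,578 > €17,680, so the tentative minimum tax is the binding amount.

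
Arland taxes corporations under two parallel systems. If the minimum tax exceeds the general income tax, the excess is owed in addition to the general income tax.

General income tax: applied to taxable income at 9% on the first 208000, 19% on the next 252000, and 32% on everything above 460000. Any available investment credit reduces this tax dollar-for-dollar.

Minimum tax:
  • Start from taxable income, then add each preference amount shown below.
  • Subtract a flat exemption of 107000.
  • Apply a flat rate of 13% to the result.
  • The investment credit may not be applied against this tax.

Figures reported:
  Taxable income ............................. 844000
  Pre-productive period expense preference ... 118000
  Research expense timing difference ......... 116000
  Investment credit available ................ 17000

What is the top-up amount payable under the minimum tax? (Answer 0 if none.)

0

Minimum tax:
  Adjusted income: 844000 + 118000 + 116000 = 1078000
  Less exemption 107000 → base 971000
  971000 × 13% = 126230

General income tax:
  208000 × 9% = 18720
  252000 × 19% = 47880
  384000 × 32% = 122880
  → 189480
  Less investment credit 17000 → 172480

126230 ≤ 172480, so no add-on is due.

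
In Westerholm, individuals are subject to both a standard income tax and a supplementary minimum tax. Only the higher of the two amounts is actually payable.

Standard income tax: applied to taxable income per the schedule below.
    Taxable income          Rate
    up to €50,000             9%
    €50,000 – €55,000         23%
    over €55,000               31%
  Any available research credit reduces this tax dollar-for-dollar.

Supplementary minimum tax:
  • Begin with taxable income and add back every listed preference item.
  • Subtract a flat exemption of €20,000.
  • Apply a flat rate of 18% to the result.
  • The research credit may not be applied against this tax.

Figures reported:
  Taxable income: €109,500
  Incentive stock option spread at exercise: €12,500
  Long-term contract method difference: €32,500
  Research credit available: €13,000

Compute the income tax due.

€24,210

Supplementary minimum tax:
  Adjusted income: €109,500 + €12,500 + €32,500 = €154,500
  Less exemption €20,000 → base €134,500
  €134,500 × 18% = €24,210

Standard income tax:
  €50,000 × 9% = €4,500
  €5,000 × 23% = €1,150
  €54,500 × 31% = €16,895
  → €22,545
  Less research credit €13,000 → €9,545

€24,210 > €9,545, so the supplementary minimum tax is the binding amount.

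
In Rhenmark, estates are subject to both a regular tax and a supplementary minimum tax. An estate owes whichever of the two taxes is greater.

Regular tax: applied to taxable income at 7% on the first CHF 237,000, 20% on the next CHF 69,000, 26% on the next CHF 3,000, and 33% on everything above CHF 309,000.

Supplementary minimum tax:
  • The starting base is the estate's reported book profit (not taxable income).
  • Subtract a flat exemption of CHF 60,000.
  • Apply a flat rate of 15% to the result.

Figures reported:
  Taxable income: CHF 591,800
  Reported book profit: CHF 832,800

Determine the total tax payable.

Regular tax:
  CHF 237,000 × 7% = CHF 16,590
  CHF 69,000 × 20% = CHF 13,800
  CHF 3,000 × 26% = CHF 780
  CHF 282,800 × 33% = CHF 93,324
  → CHF 124,494

Supplementary minimum tax:
  Base (reported book profit): CHF 832,800
  Less exemption CHF 60,000 → base CHF 772,800
  CHF 772,800 × 15% = CHF 115,920

CHF 124,494 > CHF 115,920, so the regular tax governs.

CHF 124,494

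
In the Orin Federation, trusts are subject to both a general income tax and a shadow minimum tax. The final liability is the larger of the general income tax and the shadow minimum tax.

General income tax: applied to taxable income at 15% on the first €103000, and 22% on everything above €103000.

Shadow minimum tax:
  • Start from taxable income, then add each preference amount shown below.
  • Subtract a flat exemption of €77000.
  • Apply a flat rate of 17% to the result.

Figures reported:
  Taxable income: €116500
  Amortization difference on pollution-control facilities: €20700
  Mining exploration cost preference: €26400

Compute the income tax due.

General income tax:
  €103000 × 15% = €15450
  €13500 × 22% = €2970
  → €18420

Shadow minimum tax:
  Adjusted income: €116500 + €20700 + €26400 = €163600
  Less exemption €77000 → base €86600
  €86600 × 17% = €14722

€18420 > €14722, so the general income tax governs.

€18420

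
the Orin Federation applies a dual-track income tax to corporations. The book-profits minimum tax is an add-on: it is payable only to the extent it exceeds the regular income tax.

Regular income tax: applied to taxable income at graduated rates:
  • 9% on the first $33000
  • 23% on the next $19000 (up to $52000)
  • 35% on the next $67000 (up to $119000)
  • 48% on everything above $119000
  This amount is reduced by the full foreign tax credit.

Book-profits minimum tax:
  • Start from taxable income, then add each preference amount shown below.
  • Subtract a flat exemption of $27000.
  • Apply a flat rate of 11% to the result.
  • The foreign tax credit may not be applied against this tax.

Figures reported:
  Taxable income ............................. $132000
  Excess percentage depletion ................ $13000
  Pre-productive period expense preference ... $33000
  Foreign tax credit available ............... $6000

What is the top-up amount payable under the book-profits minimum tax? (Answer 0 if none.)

Book-profits minimum tax:
  Adjusted income: $132000 + $13000 + $33000 = $178000
  Less exemption $27000 → base $151000
  $151000 × 11% = $16610

Regular income tax:
  $33000 × 9% = $2970
  $19000 × 23% = $4370
  $67000 × 35% = $23450
  $13000 × 48% = $6240
  → $37030
  Less foreign tax credit $6000 → $31030

$16610 ≤ $31030, so no add-on is due.

$0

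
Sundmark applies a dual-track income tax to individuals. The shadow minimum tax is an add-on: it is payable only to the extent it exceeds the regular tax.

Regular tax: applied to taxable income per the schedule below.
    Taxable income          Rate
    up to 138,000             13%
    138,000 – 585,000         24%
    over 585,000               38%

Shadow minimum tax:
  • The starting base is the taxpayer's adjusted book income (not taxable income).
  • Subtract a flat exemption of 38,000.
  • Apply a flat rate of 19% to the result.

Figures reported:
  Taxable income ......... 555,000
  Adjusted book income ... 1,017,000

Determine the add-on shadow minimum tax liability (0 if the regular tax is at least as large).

Shadow minimum tax:
  Base (adjusted book income): 1,017,000
  Less exemption 38,000 → base 979,000
  979,000 × 19% = 186,010

Regular tax:
  138,000 × 13% = 17,940
  417,000 × 24% = 100,080
  → 118,020

Excess of shadow minimum tax over regular tax: 186,010 − 118,020 = 67,990.

67,990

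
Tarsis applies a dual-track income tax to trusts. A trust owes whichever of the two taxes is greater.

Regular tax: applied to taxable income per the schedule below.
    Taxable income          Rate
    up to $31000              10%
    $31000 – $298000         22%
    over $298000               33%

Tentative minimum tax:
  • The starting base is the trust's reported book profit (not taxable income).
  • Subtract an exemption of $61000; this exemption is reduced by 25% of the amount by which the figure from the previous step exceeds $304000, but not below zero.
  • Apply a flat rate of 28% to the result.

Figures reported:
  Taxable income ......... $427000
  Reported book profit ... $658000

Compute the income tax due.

$184240

Regular tax:
  $31000 × 10% = $3100
  $267000 × 22% = $58740
  $129000 × 33% = $42570
  → $104410

Tentative minimum tax:
  Base (reported book profit): $658000
  Exemption: 25% × ($658000 − $304000) = $88500 ≥ $61000, so the exemption is fully phased out
  Base: $658000 − $0 = $658000
  $658000 × 28% = $184240

$184240 > $104410, so the tentative minimum tax is the binding amount.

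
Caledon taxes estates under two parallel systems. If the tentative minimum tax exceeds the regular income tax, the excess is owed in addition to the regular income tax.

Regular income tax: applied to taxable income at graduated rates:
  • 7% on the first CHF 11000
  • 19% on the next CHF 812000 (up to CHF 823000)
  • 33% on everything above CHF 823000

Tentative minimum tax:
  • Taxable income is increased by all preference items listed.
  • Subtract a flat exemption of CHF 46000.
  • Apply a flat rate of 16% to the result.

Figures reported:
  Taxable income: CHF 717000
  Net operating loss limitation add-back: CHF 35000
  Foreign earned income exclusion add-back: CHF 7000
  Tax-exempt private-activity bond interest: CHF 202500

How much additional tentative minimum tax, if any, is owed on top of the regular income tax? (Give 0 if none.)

Regular income tax:
  CHF 11000 × 7% = CHF 770
  CHF 706000 × 19% = CHF 134140
  → CHF 134910

Tentative minimum tax:
  Adjusted income: CHF 717000 + CHF 35000 + CHF 7000 + CHF 202500 = CHF 961500
  Less exemption CHF 46000 → base CHF 915500
  CHF 915500 × 16% = CHF 146480

Excess of tentative minimum tax over regular income tax: CHF 146480 − CHF 134910 = CHF 11570.

CHF 11570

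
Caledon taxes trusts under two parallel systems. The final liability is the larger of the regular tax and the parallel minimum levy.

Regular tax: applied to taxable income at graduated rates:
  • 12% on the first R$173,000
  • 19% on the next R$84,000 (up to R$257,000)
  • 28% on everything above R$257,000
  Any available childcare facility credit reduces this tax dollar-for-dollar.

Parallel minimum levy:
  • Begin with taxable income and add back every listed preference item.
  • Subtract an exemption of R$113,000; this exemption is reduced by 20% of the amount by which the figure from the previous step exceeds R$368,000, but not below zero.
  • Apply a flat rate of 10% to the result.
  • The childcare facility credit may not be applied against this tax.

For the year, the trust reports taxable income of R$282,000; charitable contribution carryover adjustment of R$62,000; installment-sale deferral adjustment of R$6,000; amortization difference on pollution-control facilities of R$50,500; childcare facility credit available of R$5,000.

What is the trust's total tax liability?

R$38,720

Regular tax:
  R$173,000 × 12% = R$20,760
  R$84,000 × 19% = R$15,960
  R$25,000 × 28% = R$7,000
  → R$43,720
  Less childcare facility credit R$5,000 → R$38,720

Parallel minimum levy:
  Adjusted income: R$282,000 + R$62,000 + R$6,000 + R$50,500 = R$400,500
  Exemption: R$113,000 − 20% × (R$400,500 − R$368,000) = R$113,000 − R$6,500 = R$106,500
  Base: R$400,500 − R$106,500 = R$294,000
  R$294,000 × 10% = R$29,400

R$38,720 > R$29,400, so the regular tax governs.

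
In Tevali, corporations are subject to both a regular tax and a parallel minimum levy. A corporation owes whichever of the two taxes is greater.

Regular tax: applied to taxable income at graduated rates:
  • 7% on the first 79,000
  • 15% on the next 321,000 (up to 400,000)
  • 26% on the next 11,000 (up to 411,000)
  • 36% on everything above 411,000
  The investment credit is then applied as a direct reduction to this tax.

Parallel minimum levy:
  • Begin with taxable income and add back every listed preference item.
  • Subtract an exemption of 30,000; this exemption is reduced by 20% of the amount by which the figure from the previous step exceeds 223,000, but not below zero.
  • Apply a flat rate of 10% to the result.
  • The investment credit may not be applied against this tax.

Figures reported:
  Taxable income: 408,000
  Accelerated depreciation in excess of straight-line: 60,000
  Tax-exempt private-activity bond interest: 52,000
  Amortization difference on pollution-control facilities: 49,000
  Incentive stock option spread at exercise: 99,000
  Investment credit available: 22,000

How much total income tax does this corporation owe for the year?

Parallel minimum levy:
  Adjusted income: 408,000 + 60,000 + 52,000 + 49,000 + 99,000 = 668,000
  Exemption: 20% × (668,000 − 223,000) = 89,000 ≥ 30,000, so the exemption is fully phased out
  Base: 668,000 − 0 = 668,000
  668,000 × 10% = 66,800

Regular tax:
  79,000 × 7% = 5,530
  321,000 × 15% = 48,150
  8,000 × 26% = 2,080
  → 55,760
  Less investment credit 22,000 → 33,760

66,800 > 33,760, so the parallel minimum levy is the binding amount.

66,800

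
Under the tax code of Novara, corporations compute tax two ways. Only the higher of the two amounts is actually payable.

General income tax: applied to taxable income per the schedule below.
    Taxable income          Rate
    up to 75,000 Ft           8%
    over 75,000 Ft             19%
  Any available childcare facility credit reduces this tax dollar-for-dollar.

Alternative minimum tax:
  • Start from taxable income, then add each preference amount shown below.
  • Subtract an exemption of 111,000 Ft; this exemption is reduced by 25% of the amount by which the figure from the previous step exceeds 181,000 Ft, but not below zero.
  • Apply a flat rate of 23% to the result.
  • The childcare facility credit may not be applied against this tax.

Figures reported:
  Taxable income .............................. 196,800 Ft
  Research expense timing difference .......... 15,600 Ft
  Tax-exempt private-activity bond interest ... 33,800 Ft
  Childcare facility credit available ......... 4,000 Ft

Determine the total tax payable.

General income tax:
  75,000 Ft × 8% = 6,000 Ft
  121,800 Ft × 19% = 23,142 Ft
  → 29,142 Ft
  Less childcare facility credit 4,000 Ft → 25,142 Ft

Alternative minimum tax:
  Adjusted income: 196,800 Ft + 15,600 Ft + 33,800 Ft = 246,200 Ft
  Exemption: 111,000 Ft − 25% × (246,200 Ft − 181,000 Ft) = 111,000 Ft − 16,300 Ft = 94,700 Ft
  Base: 246,200 Ft − 94,700 Ft = 151,500 Ft
  151,500 Ft × 23% = 34,845 Ft

34,845 Ft > 25,142 Ft, so the alternative minimum tax is the binding amount.

34,845 Ft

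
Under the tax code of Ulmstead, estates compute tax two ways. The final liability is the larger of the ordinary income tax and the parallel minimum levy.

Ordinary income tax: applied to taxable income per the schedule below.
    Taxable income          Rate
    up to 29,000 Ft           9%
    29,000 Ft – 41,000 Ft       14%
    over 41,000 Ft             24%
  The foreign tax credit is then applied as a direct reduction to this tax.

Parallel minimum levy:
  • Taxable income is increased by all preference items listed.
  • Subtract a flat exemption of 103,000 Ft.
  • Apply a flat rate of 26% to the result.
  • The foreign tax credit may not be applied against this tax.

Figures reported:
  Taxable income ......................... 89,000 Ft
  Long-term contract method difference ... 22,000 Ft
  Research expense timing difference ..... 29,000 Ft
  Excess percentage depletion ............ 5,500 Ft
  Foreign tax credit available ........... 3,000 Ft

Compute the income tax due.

12,810 Ft

Ordinary income tax:
  29,000 Ft × 9% = 2,610 Ft
  12,000 Ft × 14% = 1,680 Ft
  48,000 Ft × 24% = 11,520 Ft
  → 15,810 Ft
  Less foreign tax credit 3,000 Ft → 12,810 Ft

Parallel minimum levy:
  Adjusted income: 89,000 Ft + 22,000 Ft + 29,000 Ft + 5,500 Ft = 145,500 Ft
  Less exemption 103,000 Ft → base 42,500 Ft
  42,500 Ft × 26% = 11,050 Ft

12,810 Ft > 11,050 Ft, so the ordinary income tax governs.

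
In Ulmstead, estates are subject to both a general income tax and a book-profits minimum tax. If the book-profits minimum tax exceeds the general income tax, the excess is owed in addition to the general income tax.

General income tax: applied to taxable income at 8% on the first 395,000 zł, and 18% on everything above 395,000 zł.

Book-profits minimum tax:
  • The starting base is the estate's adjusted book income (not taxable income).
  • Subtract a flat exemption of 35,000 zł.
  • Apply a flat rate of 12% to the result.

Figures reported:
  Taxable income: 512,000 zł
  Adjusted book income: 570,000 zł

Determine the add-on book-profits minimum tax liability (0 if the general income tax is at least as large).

11,540 zł

Book-profits minimum tax:
  Base (adjusted book income): 570,000 zł
  Less exemption 35,000 zł → base 535,000 zł
  535,000 zł × 12% = 64,200 zł

General income tax:
  395,000 zł × 8% = 31,600 zł
  117,000 zł × 18% = 21,060 zł
  → 52,660 zł

Excess of book-profits minimum tax over general income tax: 64,200 zł − 52,660 zł = 11,540 zł.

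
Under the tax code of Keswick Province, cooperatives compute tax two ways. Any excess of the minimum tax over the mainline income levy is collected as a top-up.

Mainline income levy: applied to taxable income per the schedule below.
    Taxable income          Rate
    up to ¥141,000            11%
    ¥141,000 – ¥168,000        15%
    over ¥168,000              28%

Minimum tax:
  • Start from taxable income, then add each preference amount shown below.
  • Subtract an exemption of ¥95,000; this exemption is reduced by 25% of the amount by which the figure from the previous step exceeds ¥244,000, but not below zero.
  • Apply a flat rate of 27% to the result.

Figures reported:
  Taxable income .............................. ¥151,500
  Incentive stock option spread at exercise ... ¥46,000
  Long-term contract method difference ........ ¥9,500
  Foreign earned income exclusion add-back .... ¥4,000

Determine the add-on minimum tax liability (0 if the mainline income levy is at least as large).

Minimum tax:
  Adjusted income: ¥151,500 + ¥46,000 + ¥9,500 + ¥4,000 = ¥211,000
  Exemption: ¥211,000 ≤ ¥244,000, so full ¥95,000 applies
  Base: ¥211,000 − ¥95,000 = ¥116,000
  ¥116,000 × 27% = ¥31,320

Mainline income levy:
  ¥141,000 × 11% = ¥15,510
  ¥10,500 × 15% = ¥1,575
  → ¥17,085

Excess of minimum tax over mainline income levy: ¥31,320 − ¥17,085 = ¥14,235.

¥14,235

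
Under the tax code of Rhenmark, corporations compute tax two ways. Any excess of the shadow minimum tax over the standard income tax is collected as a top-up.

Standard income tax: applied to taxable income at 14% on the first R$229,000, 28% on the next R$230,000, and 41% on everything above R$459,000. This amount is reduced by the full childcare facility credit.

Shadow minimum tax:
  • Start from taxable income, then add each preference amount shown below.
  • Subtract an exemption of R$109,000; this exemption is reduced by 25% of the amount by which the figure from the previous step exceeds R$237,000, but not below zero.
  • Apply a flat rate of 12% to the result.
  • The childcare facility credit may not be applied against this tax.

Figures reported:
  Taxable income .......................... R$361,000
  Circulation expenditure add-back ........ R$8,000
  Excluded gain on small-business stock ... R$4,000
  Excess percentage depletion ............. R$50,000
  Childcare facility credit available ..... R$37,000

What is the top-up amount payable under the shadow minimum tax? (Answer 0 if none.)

Shadow minimum tax:
  Adjusted income: R$361,000 + R$8,000 + R$4,000 + R$50,000 = R$423,000
  Exemption: R$109,000 − 25% × (R$423,000 − R$237,000) = R$109,000 − R$46,500 = R$62,500
  Base: R$423,000 − R$62,500 = R$360,500
  R$360,500 × 12% = R$43,260

Standard income tax:
  R$229,000 × 14% = R$32,060
  R$132,000 × 28% = R$36,960
  → R$69,020
  Less childcare facility credit R$37,000 → R$32,020

Excess of shadow minimum tax over standard income tax: R$43,260 − R$32,020 = R$11,240.

R$11,240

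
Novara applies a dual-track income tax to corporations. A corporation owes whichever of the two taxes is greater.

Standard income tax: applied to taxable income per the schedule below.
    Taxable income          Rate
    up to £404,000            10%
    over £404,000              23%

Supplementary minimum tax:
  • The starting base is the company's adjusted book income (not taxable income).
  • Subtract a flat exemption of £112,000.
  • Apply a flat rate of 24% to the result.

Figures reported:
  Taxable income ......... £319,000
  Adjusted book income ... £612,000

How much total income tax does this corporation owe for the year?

£120,000

Standard income tax:
  £319,000 × 10% = £31,900

Supplementary minimum tax:
  Base (adjusted book income): £612,000
  Less exemption £112,000 → base £500,000
  £500,000 × 24% = £120,000

£120,000 > £31,900, so the supplementary minimum tax is the binding amount.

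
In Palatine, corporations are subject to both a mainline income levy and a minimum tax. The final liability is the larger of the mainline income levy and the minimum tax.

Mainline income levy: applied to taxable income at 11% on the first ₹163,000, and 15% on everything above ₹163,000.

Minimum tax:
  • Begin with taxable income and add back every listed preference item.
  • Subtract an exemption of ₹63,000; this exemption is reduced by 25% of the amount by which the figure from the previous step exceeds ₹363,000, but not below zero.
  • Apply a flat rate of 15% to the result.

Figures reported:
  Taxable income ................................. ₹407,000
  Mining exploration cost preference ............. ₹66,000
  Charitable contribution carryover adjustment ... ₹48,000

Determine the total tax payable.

Minimum tax:
  Adjusted income: ₹407,000 + ₹66,000 + ₹48,000 = ₹521,000
  Exemption: ₹63,000 − 25% × (₹521,000 − ₹363,000) = ₹63,000 − ₹39,500 = ₹23,500
  Base: ₹521,000 − ₹23,500 = ₹497,500
  ₹497,500 × 15% = ₹74,625

Mainline income levy:
  ₹163,000 × 11% = ₹17,930
  ₹244,000 × 15% = ₹36,600
  → ₹54,530

₹74,625 > ₹54,530, so the minimum tax is the binding amount.

₹74,625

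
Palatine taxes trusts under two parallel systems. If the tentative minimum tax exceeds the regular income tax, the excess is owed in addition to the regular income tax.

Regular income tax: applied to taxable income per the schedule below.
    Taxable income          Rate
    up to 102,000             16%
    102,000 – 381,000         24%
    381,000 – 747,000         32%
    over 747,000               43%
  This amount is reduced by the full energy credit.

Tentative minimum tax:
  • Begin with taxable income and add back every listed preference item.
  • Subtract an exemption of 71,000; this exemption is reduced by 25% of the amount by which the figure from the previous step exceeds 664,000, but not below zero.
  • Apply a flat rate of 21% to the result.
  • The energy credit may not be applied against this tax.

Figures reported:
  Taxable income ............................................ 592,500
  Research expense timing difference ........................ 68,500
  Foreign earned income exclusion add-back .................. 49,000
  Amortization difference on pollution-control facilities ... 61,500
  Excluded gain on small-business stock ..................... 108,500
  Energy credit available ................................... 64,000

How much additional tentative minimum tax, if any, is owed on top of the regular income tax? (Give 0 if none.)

Tentative minimum tax:
  Adjusted income: 592,500 + 68,500 + 49,000 + 61,500 + 108,500 = 880,000
  Exemption: 71,000 − 25% × (880,000 − 664,000) = 71,000 − 54,000 = 17,000
  Base: 880,000 − 17,000 = 863,000
  863,000 × 21% = 181,230

Regular income tax:
  102,000 × 16% = 16,320
  279,000 × 24% = 66,960
  211,500 × 32% = 67,680
  → 150,960
  Less energy credit 64,000 → 86,960

Excess of tentative minimum tax over regular income tax: 181,230 − 86,960 = 94,270.

94,270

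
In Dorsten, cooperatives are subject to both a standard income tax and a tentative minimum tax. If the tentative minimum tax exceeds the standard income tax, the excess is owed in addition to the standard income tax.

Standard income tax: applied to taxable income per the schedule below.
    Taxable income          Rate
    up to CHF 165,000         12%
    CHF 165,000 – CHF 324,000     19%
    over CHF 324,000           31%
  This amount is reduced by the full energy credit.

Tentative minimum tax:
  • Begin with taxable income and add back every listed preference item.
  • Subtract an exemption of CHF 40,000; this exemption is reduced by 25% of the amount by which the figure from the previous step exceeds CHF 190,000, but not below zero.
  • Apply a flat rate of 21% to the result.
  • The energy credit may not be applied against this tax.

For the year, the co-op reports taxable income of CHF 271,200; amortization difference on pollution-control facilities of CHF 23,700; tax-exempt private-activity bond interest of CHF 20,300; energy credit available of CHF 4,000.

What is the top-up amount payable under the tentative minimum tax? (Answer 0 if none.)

Tentative minimum tax:
  Adjusted income: CHF 271,200 + CHF 23,700 + CHF 20,300 = CHF 315,200
  Exemption: CHF 40,000 − 25% × (CHF 315,200 − CHF 190,000) = CHF 40,000 − CHF 31,300 = CHF 8,700
  Base: CHF 315,200 − CHF 8,700 = CHF 306,500
  CHF 306,500 × 21% = CHF 64,365

Standard income tax:
  CHF 165,000 × 12% = CHF 19,800
  CHF 106,200 × 19% = CHF 20,178
  → CHF 39,978
  Less energy credit CHF 4,000 → CHF 35,978

Excess of tentative minimum tax over standard income tax: CHF 64,365 − CHF 35,978 = CHF 28,387.

CHF 28,387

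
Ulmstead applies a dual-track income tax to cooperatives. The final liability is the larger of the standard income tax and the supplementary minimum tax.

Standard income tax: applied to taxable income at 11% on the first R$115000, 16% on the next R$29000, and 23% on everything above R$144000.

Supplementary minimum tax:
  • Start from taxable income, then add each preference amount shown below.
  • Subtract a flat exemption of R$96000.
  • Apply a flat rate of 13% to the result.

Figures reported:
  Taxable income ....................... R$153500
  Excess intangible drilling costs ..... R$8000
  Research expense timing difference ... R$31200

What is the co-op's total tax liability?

Standard income tax:
  R$115000 × 11% = R$12650
  R$29000 × 16% = R$4640
  R$9500 × 23% = R$2185
  → R$19475

Supplementary minimum tax:
  Adjusted income: R$153500 + R$8000 + R$31200 = R$192700
  Less exemption R$96000 → base R$96700
  R$96700 × 13% = R$12571

R$19475 > R$12571, so the standard income tax governs.

R$19475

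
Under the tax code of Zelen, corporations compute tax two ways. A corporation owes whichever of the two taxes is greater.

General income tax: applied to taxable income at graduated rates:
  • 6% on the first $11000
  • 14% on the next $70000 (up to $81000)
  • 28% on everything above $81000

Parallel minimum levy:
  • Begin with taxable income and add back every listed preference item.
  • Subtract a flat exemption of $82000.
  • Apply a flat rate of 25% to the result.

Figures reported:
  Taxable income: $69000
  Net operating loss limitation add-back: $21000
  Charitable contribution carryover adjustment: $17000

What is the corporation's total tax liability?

Parallel minimum levy:
  Adjusted income: $69000 + $21000 + $17000 = $107000
  Less exemption $82000 → base $25000
  $25000 × 25% = $6250

General income tax:
  $11000 × 6% = $660
  $58000 × 14% = $8120
  → $8780

$8780 > $6250, so the general income tax governs.

$8780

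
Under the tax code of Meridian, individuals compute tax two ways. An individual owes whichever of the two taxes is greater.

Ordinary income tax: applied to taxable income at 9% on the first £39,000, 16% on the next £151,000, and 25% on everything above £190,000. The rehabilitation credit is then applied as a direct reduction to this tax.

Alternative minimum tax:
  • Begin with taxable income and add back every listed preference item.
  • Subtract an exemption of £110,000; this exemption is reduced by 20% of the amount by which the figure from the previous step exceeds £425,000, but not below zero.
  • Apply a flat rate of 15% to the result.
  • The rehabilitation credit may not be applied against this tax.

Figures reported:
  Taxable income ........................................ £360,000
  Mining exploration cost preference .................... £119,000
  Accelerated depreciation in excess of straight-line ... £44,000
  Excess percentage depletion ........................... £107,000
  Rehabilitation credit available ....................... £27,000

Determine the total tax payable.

Alternative minimum tax:
  Adjusted income: £360,000 + £119,000 + £44,000 + £107,000 = £630,000
  Exemption: £110,000 − 20% × (£630,000 − £425,000) = £110,000 − £41,000 = £69,000
  Base: £630,000 − £69,000 = £561,000
  £561,000 × 15% = £84,150

Ordinary income tax:
  £39,000 × 9% = £3,510
  £151,000 × 16% = £24,160
  £170,000 × 25% = £42,500
  → £70,170
  Less rehabilitation credit £27,000 → £43,170

£84,150 > £43,170, so the alternative minimum tax is the binding amount.

£84,150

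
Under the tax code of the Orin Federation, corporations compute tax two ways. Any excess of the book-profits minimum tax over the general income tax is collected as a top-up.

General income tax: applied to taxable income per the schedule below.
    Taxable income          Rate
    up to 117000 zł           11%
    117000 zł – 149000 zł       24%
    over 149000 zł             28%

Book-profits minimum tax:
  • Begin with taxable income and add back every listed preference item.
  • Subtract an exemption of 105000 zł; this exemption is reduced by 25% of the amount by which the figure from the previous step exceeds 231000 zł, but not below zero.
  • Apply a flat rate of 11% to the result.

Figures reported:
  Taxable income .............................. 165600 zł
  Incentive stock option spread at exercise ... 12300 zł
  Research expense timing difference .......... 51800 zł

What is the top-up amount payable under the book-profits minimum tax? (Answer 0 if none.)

General income tax:
  117000 zł × 11% = 12870 zł
  32000 zł × 24% = 7680 zł
  16600 zł × 28% = 4648 zł
  → 25198 zł

Book-profits minimum tax:
  Adjusted income: 165600 zł + 12300 zł + 51800 zł = 229700 zł
  Exemption: 229700 zł ≤ 231000 zł, so full 105000 zł applies
  Base: 229700 zł − 105000 zł = 124700 zł
  124700 zł × 11% = 13717 zł

13717 zł ≤ 25198 zł, so no add-on is due.

0 zł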